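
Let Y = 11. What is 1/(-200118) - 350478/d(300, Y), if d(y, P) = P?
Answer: -70136956415/2201298 ≈ -31862.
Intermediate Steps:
1/(-200118) - 350478/d(300, Y) = 1/(-200118) - 350478/11 = -1/200118 - 350478/11 = -70136956415/2201298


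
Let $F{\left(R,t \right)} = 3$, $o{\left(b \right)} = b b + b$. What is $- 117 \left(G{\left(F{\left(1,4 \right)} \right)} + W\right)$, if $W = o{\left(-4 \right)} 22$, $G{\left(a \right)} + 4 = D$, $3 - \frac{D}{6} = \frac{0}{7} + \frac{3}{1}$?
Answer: $-30420$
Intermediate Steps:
$o{\left(b \right)} = b + b^{2}$ ($o{\left(b \right)} = b^{2} + b = b + b^{2}$)
$D = 0$ ($D = 18 - 6 \left(\frac{0}{7} + \frac{3}{1}\right) = 18 - 6 \left(0 \cdot \frac{1}{7} + 3 \cdot 1\right) = 18 - 6 \left(0 + 3\right) = 18 - 18 = 0$)
$G{\left(a \right)} = -4$ ($G{\left(a \right)} = -4 + 0 = -4$)
$W = 264$ ($W = - 4 \left(1 - 4\right) 22 = \left(-4\right) \left(-3\right) 22 = 12 \cdot 22 = 264$)
$- 117 \left(G{\left(F{\left(1,4 \right)} \right)} + W\right) = - 117 \left(-4 + 264\right) = \left(-117\right) 260 = -30420$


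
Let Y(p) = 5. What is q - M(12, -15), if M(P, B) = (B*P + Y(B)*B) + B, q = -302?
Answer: -32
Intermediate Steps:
M(P, B) = 6*B + B*P (M(P, B) = (B*P + 5*B) + B = (5*B + B*P) + B = 6*B + B*P)
q - M(12, -15) = -302 - (-15)*(6 + 12) = -302 - (-15)*18 = -302 - 1*(-270) = -302 + 270 = -32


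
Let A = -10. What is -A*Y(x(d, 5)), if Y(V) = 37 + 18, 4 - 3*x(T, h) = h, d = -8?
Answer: 550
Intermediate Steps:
x(T, h) = 4/3 - h/3
Y(V) = 55
-A*Y(x(d, 5)) = -(-10)*55 = -1*(-550) = 550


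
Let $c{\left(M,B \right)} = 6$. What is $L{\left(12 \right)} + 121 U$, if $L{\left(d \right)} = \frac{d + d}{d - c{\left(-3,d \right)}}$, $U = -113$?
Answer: $-13669$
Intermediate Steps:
$L{\left(d \right)} = \frac{2 d}{-6 + d}$ ($L{\left(d \right)} = \frac{d + d}{d - 6} = \frac{2 d}{d - 6} = \frac{2 d}{-6 + d}$)
$L{\left(12 \right)} + 121 U = 2 \cdot 12 \frac{1}{-6 + 12} + 121 \left(-113\right) = 2 \cdot 12 \cdot \frac{1}{6} - 13673 = 4 - 13673 = -13669$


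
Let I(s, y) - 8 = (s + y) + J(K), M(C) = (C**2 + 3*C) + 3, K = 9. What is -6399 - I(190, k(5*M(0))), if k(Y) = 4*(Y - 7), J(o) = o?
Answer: -6638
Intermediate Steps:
M(C) = 3 + C**2 + 3*C
k(Y) = -28 + 4*Y (k(Y) = 4*(-7 + Y) = -28 + 4*Y)
I(s, y) = 17 + s + y (I(s, y) = 8 + ((s + y) + 9) = 8 + (9 + s + y) = 17 + s + y)
-6399 - I(190, k(5*M(0))) = -6399 - (17 + 190 + (-28 + 4*(5*(3 + 0**2 + 3*0)))) = -6399 - (17 + 190 + (-28 + 4*(5*(3 + 0 + 0)))) = -6399 - (17 + 190 + (-28 + 4*(5*3))) = -6399 - (17 + 190 + (-28 + 4*15)) = -6399 - (17 + 190 + (-28 + 60)) = -6399 - (17 + 190 + 32) = -6399 - 1*239 = -6399 - 239 = -6638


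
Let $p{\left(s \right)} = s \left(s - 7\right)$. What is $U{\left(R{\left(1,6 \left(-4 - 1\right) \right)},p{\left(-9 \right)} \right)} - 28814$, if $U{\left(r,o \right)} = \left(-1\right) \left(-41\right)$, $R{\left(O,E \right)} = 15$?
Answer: $-28773$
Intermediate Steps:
$p{\left(s \right)} = s \left(-7 + s\right)$
$U{\left(r,o \right)} = 41$
$U{\left(R{\left(1,6 \left(-4 - 1\right) \right)},p{\left(-9 \right)} \right)} - 28814 = 41 - 28814 = -28773$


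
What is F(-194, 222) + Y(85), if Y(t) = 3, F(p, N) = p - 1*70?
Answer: -261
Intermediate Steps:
F(p, N) = -70 + p (F(p, N) = p - 70 = -70 + p)
F(-194, 222) + Y(85) = (-70 - 194) + 3 = -264 + 3 = -261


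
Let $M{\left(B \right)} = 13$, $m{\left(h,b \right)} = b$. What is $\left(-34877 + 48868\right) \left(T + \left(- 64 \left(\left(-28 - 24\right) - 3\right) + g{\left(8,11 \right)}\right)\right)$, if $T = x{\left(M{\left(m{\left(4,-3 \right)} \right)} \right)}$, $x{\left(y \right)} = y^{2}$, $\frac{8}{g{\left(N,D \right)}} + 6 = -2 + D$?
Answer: $\frac{154950325}{3} \approx 5.165 \cdot 10^{7}$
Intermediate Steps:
$g{\left(N,D \right)} = \frac{8}{-8 + D}$ ($g{\left(N,D \right)} = \frac{8}{-6 + \left(-2 + D\right)} = \frac{8}{-8 + D}$)
$T = 169$ ($T = 13^{2} = 169$)
$\left(-34877 + 48868\right) \left(T + \left(- 64 \left(\left(-28 - 24\right) - 3\right) + g{\left(8,11 \right)}\right)\right) = \left(-34877 + 48868\right) \left(169 - \left(- \frac{8}{-8 + 11} + 64 \left(\left(-28 - 24\right) - 3\right)\right)\right) = 13991 \left(169 - \left(- \frac{8}{3} + 64 \left(-52 - 3\right)\right)\right) = 13991 \left(169 + \left(\left(-64\right) \left(-55\right) + 8 \cdot \frac{1}{3}\right)\right) = 13991 \left(169 + \left(3520 + \frac{8}{3}\right)\right) = 13991 \left(169 + \frac{10568}{3}\right) = 13991 \cdot \frac{11075}{3} = \frac{154950325}{3}$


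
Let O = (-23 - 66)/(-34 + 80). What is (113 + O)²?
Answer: 26101881/2116 ≈ 12335.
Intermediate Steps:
O = -89/46 ≈ -1.9348
(113 + O)² = (113 - 89/46)² = (5109/46)² = 26101881/2116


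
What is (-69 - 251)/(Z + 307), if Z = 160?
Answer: -320/467 ≈ -0.68522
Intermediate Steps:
(-69 - 251)/(Z + 307) = (-69 - 251)/(160 + 307) = -320/467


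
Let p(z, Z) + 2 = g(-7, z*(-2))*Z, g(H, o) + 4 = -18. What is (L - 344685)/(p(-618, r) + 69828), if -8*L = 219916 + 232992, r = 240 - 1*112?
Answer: -802597/134020 ≈ -5.9886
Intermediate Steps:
g(H, o) = -22 (g(H, o) = -4 - 18 = -22)
r = 128 (r = 240 - 112 = 128)
L = -113227/2 (L = -(219916 + 232992)/8 = -⅛*452908 = -113227/2 ≈ -56614.)
p(z, Z) = -2 - 22*Z
(L - 344685)/(p(-618, r) + 69828) = (-113227/2 - 344685)/((-2 - 22*128) + 69828) = -802597/(2*((-2 - 2816) + 69828)) = -802597/(2*(-2818 + 69828)) = -802597/2/67010 = -802597/2*1/67010 = -802597/134020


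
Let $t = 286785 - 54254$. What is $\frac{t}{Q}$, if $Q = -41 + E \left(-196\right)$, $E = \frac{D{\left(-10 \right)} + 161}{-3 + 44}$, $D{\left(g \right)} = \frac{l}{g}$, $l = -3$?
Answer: $- \frac{47668855}{166479} \approx -286.34$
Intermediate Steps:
$D{\left(g \right)} = - \frac{3}{g}$
$t = 232531$ ($t = 286785 - 54254 = 232531$)
$E = \frac{1613}{410}$ ($E = \frac{- \frac{3}{-10} + 161}{-3 + 44} = \frac{\left(-3\right) \left(- \frac{1}{10}\right) + 161}{41} = \left(\frac{3}{10} + 161\right) \frac{1}{41} = \frac{1613}{10} \cdot \frac{1}{41} = \frac{1613}{410} \approx 3.9341$)
$Q = - \frac{166479}{205}$ ($Q = -41 + \frac{1613}{410} \left(-196\right) = -41 - \frac{158074}{205} = - \frac{166479}{205} \approx -812.09$)
$\frac{t}{Q} = \frac{232531}{- \frac{166479}{205}} = 232531 \left(- \frac{205}{166479}\right) = - \frac{47668855}{166479}$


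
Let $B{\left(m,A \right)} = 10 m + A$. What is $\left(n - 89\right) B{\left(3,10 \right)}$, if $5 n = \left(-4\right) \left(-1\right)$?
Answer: $-3528$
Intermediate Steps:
$B{\left(m,A \right)} = A + 10 m$
$n = \frac{4}{5}$ ($n = \frac{\left(-4\right) \left(-1\right)}{5} = \frac{1}{5} \cdot 4 = \frac{4}{5} \approx 0.8$)
$\left(n - 89\right) B{\left(3,10 \right)} = \left(\frac{4}{5} - 89\right) \left(10 + 10 \cdot 3\right) = - \frac{441 \left(10 + 30\right)}{5} = \left(- \frac{441}{5}\right) 40 = -3528$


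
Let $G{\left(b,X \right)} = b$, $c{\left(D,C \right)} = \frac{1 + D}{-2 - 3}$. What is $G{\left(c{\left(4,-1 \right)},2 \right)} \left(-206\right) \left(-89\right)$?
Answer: $-18334$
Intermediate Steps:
$c{\left(D,C \right)} = - \frac{1}{5} - \frac{D}{5}$ ($c{\left(D,C \right)} = \frac{1 + D}{-5} = \left(1 + D\right) \left(- \frac{1}{5}\right) = - \frac{1}{5} - \frac{D}{5}$)
$G{\left(c{\left(4,-1 \right)},2 \right)} \left(-206\right) \left(-89\right) = \left(- \frac{1}{5} - \frac{4}{5}\right) \left(-206\right) \left(-89\right) = \left(-1\right) \left(-206\right) \left(-89\right) = 206 \left(-89\right) = -18334$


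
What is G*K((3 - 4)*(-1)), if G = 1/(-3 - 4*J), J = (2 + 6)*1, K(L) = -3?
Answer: 3/35 ≈ 0.085714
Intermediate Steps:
J = 8 (J = 8*1 = 8)
G = -1/35 (G = 1/(-3 - 4*8) = 1/(-3 - 32) = 1/(-35) = -1/35 ≈ -0.028571)
G*K((3 - 4)*(-1)) = -1/35*(-3) = 3/35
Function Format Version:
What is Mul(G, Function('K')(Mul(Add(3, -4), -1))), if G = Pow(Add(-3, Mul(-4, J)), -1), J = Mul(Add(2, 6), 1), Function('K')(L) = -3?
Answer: Rational(3, 35) ≈ 0.085714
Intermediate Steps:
J = 8 (J = Mul(8, 1) = 8)
G = Rational(-1, 35) (G = Pow(Add(-3, Mul(-4, 8)), -1) = Pow(Add(-3, -32), -1) = Pow(-35, -1) = Rational(-1, 35) ≈ -0.028571)
Mul(G, Function('K')(Mul(Add(3, -4), -1))) = Mul(Rational(-1, 35), -3) = Rational(3, 35)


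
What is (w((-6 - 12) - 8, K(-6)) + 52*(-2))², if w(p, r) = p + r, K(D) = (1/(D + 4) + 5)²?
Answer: 192721/16 ≈ 12045.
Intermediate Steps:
K(D) = (5 + 1/(4 + D))² (K(D) = (1/(4 + D) + 5)² = (5 + 1/(4 + D))²)
(w((-6 - 12) - 8, K(-6)) + 52*(-2))² = ((((-6 - 12) - 8) + (21 + 5*(-6))²/(4 - 6)²) + 52*(-2))² = (((-18 - 8) + (21 - 30)²/(-2)²) - 104)² = ((-26 + (¼)*(-9)²) - 104)² = ((-26 + (¼)*81) - 104)² = ((-26 + 81/4) - 104)² = (-23/4 - 104)² = (-439/4)² = 192721/16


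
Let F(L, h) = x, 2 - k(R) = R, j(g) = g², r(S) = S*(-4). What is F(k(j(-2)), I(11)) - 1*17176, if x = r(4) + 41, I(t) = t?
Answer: -17151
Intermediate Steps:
r(S) = -4*S
k(R) = 2 - R
x = 25 (x = -4*4 + 41 = -16 + 41 = 25)
F(L, h) = 25
F(k(j(-2)), I(11)) - 1*17176 = 25 - 1*17176 = 25 - 17176 = -17151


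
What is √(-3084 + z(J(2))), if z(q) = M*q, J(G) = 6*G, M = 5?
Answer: 12*I*√21 ≈ 54.991*I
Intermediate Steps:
z(q) = 5*q
√(-3084 + z(J(2))) = √(-3084 + 5*(6*2)) = √(-3084 + 5*12) = √(-3084 + 60) = √(-3024) = 12*I*√21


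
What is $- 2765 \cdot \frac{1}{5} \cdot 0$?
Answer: $0$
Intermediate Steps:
$- 2765 \cdot \frac{1}{5} \cdot 0 = \left(-2765\right) 0 = 0$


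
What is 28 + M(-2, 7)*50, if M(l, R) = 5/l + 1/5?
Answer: -87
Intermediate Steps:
M(l, R) = ⅕ + 5/l (M(l, R) = 5/l + 1*(⅕) = 5/l + ⅕ = ⅕ + 5/l)
28 + M(-2, 7)*50 = 28 + ((⅕)*(25 - 2)/(-2))*50 = 28 + ((⅕)*(-½)*23)*50 = 28 - 23/10*50 = 28 - 115 = -87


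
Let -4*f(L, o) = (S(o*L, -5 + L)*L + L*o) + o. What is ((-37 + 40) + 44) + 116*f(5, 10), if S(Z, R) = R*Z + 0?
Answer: -1693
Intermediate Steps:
S(Z, R) = R*Z
f(L, o) = -o/4 - L*o/4 - o*L²*(-5 + L)/4 (f(L, o) = -((((-5 + L)*(o*L))*L + L*o) + o)/4 = -((((-5 + L)*(L*o))*L + L*o) + o)/4 = -(((L*o*(-5 + L))*L + L*o) + o)/4 = -((o*L²*(-5 + L) + L*o) + o)/4 = -((L*o + o*L²*(-5 + L)) + o)/4 = -(o + L*o + o*L²*(-5 + L))/4 = -o/4 - L*o/4 - o*L²*(-5 + L)/4)
((-37 + 40) + 44) + 116*f(5, 10) = ((-37 + 40) + 44) + 116*((¼)*10*(-1 - 1*5 + 5²*(5 - 1*5))) = (3 + 44) + 116*((¼)*10*(-1 - 5 + 25*(5 - 5))) = 47 + 116*((¼)*10*(-1 - 5 + 25*0)) = 47 + 116*((¼)*10*(-1 - 5 + 0)) = 47 + 116*((¼)*10*(-6)) = 47 + 116*(-15) = 47 - 1740 = -1693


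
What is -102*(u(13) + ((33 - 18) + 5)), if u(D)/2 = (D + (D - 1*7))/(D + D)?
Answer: -28458/13 ≈ -2189.1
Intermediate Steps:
u(D) = (-7 + 2*D)/D (u(D) = 2*((D + (D - 1*7))/(D + D)) = 2*((D + (D - 7))/((2*D))) = 2*((D + (-7 + D))*(1/(2*D))) = 2*((-7 + 2*D)*(1/(2*D))) = 2*((-7 + 2*D)/(2*D)) = (-7 + 2*D)/D)
-102*(u(13) + ((33 - 18) + 5)) = -102*((2 - 7/13) + ((33 - 18) + 5)) = -102*((2 - 7*1/13) + (15 + 5)) = -102*((2 - 7/13) + 20) = -102*(19/13 + 20) = -102*279/13 = -28458/13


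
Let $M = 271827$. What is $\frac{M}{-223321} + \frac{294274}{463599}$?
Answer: $- \frac{60301161419}{103531392279} \approx -0.58244$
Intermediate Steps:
$\frac{M}{-223321} + \frac{294274}{463599} = \frac{271827}{-223321} + \frac{294274}{463599} = 271827 \left(- \frac{1}{223321}\right) + 294274 \cdot \frac{1}{463599} = - \frac{271827}{223321} + \frac{294274}{463599} = - \frac{60301161419}{103531392279}$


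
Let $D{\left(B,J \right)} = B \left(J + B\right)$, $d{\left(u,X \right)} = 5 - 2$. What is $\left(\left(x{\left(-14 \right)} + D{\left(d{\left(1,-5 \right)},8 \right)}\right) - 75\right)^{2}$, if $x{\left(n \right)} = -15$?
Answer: $3249$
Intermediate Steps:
$d{\left(u,X \right)} = 3$
$D{\left(B,J \right)} = B \left(B + J\right)$
$\left(\left(x{\left(-14 \right)} + D{\left(d{\left(1,-5 \right)},8 \right)}\right) - 75\right)^{2} = \left(\left(-15 + 3 \left(3 + 8\right)\right) - 75\right)^{2} = \left(\left(-15 + 3 \cdot 11\right) - 75\right)^{2} = \left(\left(-15 + 33\right) - 75\right)^{2} = \left(18 - 75\right)^{2} = \left(-57\right)^{2} = 3249$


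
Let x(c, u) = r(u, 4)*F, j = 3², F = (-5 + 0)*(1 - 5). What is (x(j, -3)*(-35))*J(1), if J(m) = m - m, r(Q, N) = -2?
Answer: 0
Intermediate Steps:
F = 20 (F = -5*(-4) = 20)
j = 9
x(c, u) = -40 (x(c, u) = -2*20 = -40)
J(m) = 0
(x(j, -3)*(-35))*J(1) = -40*(-35)*0 = 1400*0 = 0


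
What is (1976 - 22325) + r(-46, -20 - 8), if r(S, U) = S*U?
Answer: -19061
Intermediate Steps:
(1976 - 22325) + r(-46, -20 - 8) = (1976 - 22325) - 46*(-20 - 8) = -20349 - 46*(-28) = -20349 + 1288 = -19061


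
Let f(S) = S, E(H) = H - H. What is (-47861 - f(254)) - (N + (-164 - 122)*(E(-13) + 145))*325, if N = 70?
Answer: 13406885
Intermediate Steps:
E(H) = 0
(-47861 - f(254)) - (N + (-164 - 122)*(E(-13) + 145))*325 = (-47861 - 1*254) - (70 + (-164 - 122)*(0 + 145))*325 = (-47861 - 254) - (70 - 286*145)*325 = -48115 - (70 - 41470)*325 = -48115 - (-41400)*325 = -48115 - 1*(-13455000) = -48115 + 13455000 = 13406885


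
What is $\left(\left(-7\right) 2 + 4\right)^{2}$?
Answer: $100$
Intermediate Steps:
$\left(\left(-7\right) 2 + 4\right)^{2} = \left(-14 + 4\right)^{2} = \left(-10\right)^{2} = 100$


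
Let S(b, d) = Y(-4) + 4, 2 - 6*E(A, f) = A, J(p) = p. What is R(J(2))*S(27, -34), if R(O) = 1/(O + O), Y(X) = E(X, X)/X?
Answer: 15/16 ≈ 0.93750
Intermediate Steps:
E(A, f) = ⅓ - A/6
Y(X) = (⅓ - X/6)/X
R(O) = 1/(2*O)
S(b, d) = 15/4 (S(b, d) = (⅙)*(2 - 1*(-4))/(-4) + 4 = (⅙)*(-¼)*(2 + 4) + 4 = (⅙)*(-¼)*6 + 4 = -¼ + 4 = 15/4)
R(J(2))*S(27, -34) = ((½)/2)*(15/4) = ((½)*(½))*(15/4) = (¼)*(15/4) = 15/16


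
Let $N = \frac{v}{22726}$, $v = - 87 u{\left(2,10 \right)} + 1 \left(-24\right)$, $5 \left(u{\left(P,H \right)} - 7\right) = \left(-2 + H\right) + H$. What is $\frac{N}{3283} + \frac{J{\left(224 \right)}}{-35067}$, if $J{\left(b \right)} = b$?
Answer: $- \frac{83728494937}{13081649318430} \approx -0.0064005$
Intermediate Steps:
$u{\left(P,H \right)} = \frac{33}{5} + \frac{2 H}{5}$ ($u{\left(P,H \right)} = 7 + \frac{\left(-2 + H\right) + H}{5} = 7 + \frac{-2 + 2 H}{5} = 7 + \left(- \frac{2}{5} + \frac{2 H}{5}\right) = \frac{33}{5} + \frac{2 H}{5}$)
$v = - \frac{4731}{5}$ ($v = - 87 \left(\frac{33}{5} + \frac{2}{5} \cdot 10\right) + 1 \left(-24\right) = - 87 \left(\frac{33}{5} + 4\right) - 24 = \left(-87\right) \frac{53}{5} - 24 = - \frac{4611}{5} - 24 = - \frac{4731}{5} \approx -946.2$)
$N = - \frac{4731}{113630}$ ($N = - \frac{4731}{5 \cdot 22726} = \left(- \frac{4731}{5}\right) \frac{1}{22726} = - \frac{4731}{113630} \approx -0.041635$)
$\frac{N}{3283} + \frac{J{\left(224 \right)}}{-35067} = - \frac{4731}{113630 \cdot 3283} + \frac{224}{-35067} = \left(- \frac{4731}{113630}\right) \frac{1}{3283} + 224 \left(- \frac{1}{35067}\right) = - \frac{4731}{373047290} - \frac{224}{35067} = - \frac{83728494937}{13081649318430}$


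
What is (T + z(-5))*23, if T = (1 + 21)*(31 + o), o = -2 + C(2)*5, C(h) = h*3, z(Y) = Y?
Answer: 29739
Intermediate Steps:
C(h) = 3*h
o = 28 (o = -2 + (3*2)*5 = -2 + 6*5 = -2 + 30 = 28)
T = 1298 (T = (1 + 21)*(31 + 28) = 22*59 = 1298)
(T + z(-5))*23 = (1298 - 5)*23 = 1293*23 = 29739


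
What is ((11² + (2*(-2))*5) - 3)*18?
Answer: 1764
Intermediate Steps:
((11² + (2*(-2))*5) - 3)*18 = ((121 - 4*5) - 3)*18 = ((121 - 20) - 3)*18 = (101 - 3)*18 = 98*18 = 1764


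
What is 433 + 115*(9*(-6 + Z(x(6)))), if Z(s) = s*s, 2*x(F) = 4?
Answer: -1637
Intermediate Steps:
x(F) = 2 (x(F) = (½)*4 = 2)
Z(s) = s²
433 + 115*(9*(-6 + Z(x(6)))) = 433 + 115*(9*(-6 + 2²)) = 433 + 115*(9*(-6 + 4)) = 433 + 115*(9*(-2)) = 433 + 115*(-18) = 433 - 2070 = -1637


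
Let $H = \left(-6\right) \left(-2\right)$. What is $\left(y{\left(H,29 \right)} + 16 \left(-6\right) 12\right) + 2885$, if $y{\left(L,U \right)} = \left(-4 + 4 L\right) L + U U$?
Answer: $3102$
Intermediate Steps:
$H = 12$
$y{\left(L,U \right)} = U^{2} + L \left(-4 + 4 L\right)$ ($y{\left(L,U \right)} = L \left(-4 + 4 L\right) + U^{2} = U^{2} + L \left(-4 + 4 L\right)$)
$\left(y{\left(H,29 \right)} + 16 \left(-6\right) 12\right) + 2885 = \left(\left(29^{2} - 48 + 4 \cdot 12^{2}\right) + 16 \left(-6\right) 12\right) + 2885 = \left(\left(841 - 48 + 4 \cdot 144\right) - 1152\right) + 2885 = \left(\left(841 - 48 + 576\right) - 1152\right) + 2885 = \left(1369 - 1152\right) + 2885 = 217 + 2885 = 3102$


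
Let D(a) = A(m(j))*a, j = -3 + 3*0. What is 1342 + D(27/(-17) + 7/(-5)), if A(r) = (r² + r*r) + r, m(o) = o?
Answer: 22052/17 ≈ 1297.2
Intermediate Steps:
j = -3 (j = -3 + 0 = -3)
A(r) = r + 2*r² (A(r) = (r² + r²) + r = 2*r² + r = r + 2*r²)
D(a) = 15*a (D(a) = (-3*(1 + 2*(-3)))*a = (-3*(1 - 6))*a = (-3*(-5))*a = 15*a)
1342 + D(27/(-17) + 7/(-5)) = 1342 + 15*(27/(-17) + 7/(-5)) = 1342 + 15*(27*(-1/17) + 7*(-⅕)) = 1342 + 15*(-27/17 - 7/5) = 1342 + 15*(-254/85) = 1342 - 762/17 = 22052/17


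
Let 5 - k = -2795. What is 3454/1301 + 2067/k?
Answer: 12360367/3642800 ≈ 3.3931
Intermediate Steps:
k = 2800 (k = 5 - 1*(-2795) = 5 + 2795 = 2800)
3454/1301 + 2067/k = 3454/1301 + 2067/2800 = 12360367/3642800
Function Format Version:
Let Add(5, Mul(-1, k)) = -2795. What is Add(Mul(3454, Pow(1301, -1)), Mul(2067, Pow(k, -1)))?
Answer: Rational(12360367, 3642800) ≈ 3.3931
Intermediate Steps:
k = 2800 (k = Add(5, Mul(-1, -2795)) = Add(5, 2795) = 2800)
Add(Mul(3454, Pow(1301, -1)), Mul(2067, Pow(k, -1))) = Add(Mul(3454, Pow(1301, -1)), Mul(2067, Pow(2800, -1))) = Add(Mul(3454, Rational(1, 1301)), Mul(2067, Rational(1, 2800))) = Add(Rational(3454, 1301), Rational(2067, 2800)) = Rational(12360367, 3642800)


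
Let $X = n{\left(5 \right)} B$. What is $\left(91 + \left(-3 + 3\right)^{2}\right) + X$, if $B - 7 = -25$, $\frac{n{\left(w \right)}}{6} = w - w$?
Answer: $91$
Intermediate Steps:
$n{\left(w \right)} = 0$ ($n{\left(w \right)} = 6 \left(w - w\right) = 6 \cdot 0 = 0$)
$B = -18$ ($B = 7 - 25 = -18$)
$X = 0$ ($X = 0 \left(-18\right) = 0$)
$\left(91 + \left(-3 + 3\right)^{2}\right) + X = \left(91 + \left(-3 + 3\right)^{2}\right) + 0 = \left(91 + 0^{2}\right) + 0 = \left(91 + 0\right) + 0 = 91 + 0 = 91$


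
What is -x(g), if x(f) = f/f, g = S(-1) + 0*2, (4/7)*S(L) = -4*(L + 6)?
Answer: -1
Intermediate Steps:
S(L) = -42 - 7*L (S(L) = 7*(-4*(L + 6))/4 = 7*(-4*(6 + L))/4 = 7*(-24 - 4*L)/4 = -42 - 7*L)
g = -35 (g = (-42 - 7*(-1)) + 0*2 = (-42 + 7) + 0 = -35 + 0 = -35)
x(f) = 1
-x(g) = -1*1 = -1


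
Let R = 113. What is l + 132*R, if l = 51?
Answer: 14967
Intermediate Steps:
l + 132*R = 51 + 132*113 = 51 + 14916 = 14967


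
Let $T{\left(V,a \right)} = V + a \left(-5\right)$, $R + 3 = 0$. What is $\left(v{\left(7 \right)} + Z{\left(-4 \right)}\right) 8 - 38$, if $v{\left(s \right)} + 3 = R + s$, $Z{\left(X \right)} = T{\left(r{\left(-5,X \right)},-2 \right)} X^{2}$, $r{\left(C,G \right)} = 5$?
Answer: $1890$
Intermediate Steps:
$R = -3$ ($R = -3 + 0 = -3$)
$T{\left(V,a \right)} = V - 5 a$
$Z{\left(X \right)} = 15 X^{2}$ ($Z{\left(X \right)} = \left(5 - -10\right) X^{2} = \left(5 + 10\right) X^{2} = 15 X^{2}$)
$v{\left(s \right)} = -6 + s$ ($v{\left(s \right)} = -3 + \left(-3 + s\right) = -6 + s$)
$\left(v{\left(7 \right)} + Z{\left(-4 \right)}\right) 8 - 38 = \left(\left(-6 + 7\right) + 15 \left(-4\right)^{2}\right) 8 - 38 = \left(1 + 15 \cdot 16\right) 8 - 38 = \left(1 + 240\right) 8 - 38 = 241 \cdot 8 - 38 = 1928 - 38 = 1890$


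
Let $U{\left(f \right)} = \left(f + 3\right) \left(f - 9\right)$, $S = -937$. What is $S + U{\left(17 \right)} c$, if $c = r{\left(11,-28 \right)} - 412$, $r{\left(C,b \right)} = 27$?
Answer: $-62537$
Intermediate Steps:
$c = -385$ ($c = 27 - 412 = -385$)
$U{\left(f \right)} = \left(-9 + f\right) \left(3 + f\right)$ ($U{\left(f \right)} = \left(3 + f\right) \left(-9 + f\right) = \left(-9 + f\right) \left(3 + f\right)$)
$S + U{\left(17 \right)} c = -937 + \left(-27 + 17^{2} - 102\right) \left(-385\right) = -937 + \left(-27 + 289 - 102\right) \left(-385\right) = -937 + 160 \left(-385\right) = -937 - 61600 = -62537$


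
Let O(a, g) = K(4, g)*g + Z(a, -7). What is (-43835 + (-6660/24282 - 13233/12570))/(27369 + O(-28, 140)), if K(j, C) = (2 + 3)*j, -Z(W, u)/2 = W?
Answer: -82592169863/56947023250 ≈ -1.4503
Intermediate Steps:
Z(W, u) = -2*W
K(j, C) = 5*j
O(a, g) = -2*a + 20*g (O(a, g) = (5*4)*g - 2*a = 20*g - 2*a = -2*a + 20*g)
(-43835 + (-6660/24282 - 13233/12570))/(27369 + O(-28, 140)) = (-43835 + (-6660/24282 - 13233/12570))/(27369 + (-2*(-28) + 20*140)) = (-43835 + (-6660*1/24282 - 13233*1/12570))/(27369 + (56 + 2800)) = (-43835 + (-370/1349 - 4411/4190))/(27369 + 2856) = (-43835 - 7500739/5652310)/30225 = -247776509589/5652310*1/30225 = -82592169863/56947023250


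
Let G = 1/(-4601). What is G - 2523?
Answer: -11608324/4601 ≈ -2523.0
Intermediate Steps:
G = -1/4601 ≈ -0.00021734
G - 2523 = -1/4601 - 2523 = -11608324/4601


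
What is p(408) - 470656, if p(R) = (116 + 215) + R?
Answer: -469917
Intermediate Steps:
p(R) = 331 + R
p(408) - 470656 = (331 + 408) - 470656 = 739 - 470656 = -469917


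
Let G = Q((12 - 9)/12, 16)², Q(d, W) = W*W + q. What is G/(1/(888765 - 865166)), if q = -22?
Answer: 1292186844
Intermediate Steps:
Q(d, W) = -22 + W² (Q(d, W) = W*W - 22 = W² - 22 = -22 + W²)
G = 54756 (G = (-22 + 16²)² = (-22 + 256)² = 234² = 54756)
G/(1/(888765 - 865166)) = 54756/(1/(888765 - 865166)) = 54756/(1/23599) = 54756*23599 = 1292186844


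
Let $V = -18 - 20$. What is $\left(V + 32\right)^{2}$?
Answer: $36$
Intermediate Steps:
$V = -38$
$\left(V + 32\right)^{2} = \left(-38 + 32\right)^{2} = \left(-6\right)^{2} = 36$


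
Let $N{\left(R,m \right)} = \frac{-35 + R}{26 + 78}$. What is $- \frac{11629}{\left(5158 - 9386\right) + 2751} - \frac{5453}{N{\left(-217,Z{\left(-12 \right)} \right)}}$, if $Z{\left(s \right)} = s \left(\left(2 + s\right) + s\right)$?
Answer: $\frac{30019819}{13293} \approx 2258.3$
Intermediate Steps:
$Z{\left(s \right)} = s \left(2 + 2 s\right)$
$N{\left(R,m \right)} = - \frac{35}{104} + \frac{R}{104}$ ($N{\left(R,m \right)} = \frac{-35 + R}{104} = \left(-35 + R\right) \frac{1}{104} = - \frac{35}{104} + \frac{R}{104}$)
$- \frac{11629}{\left(5158 - 9386\right) + 2751} - \frac{5453}{N{\left(-217,Z{\left(-12 \right)} \right)}} = - \frac{11629}{\left(5158 - 9386\right) + 2751} - \frac{5453}{- \frac{35}{104} + \frac{1}{104} \left(-217\right)} = - \frac{11629}{-4228 + 2751} - \frac{5453}{- \frac{35}{104} - \frac{217}{104}} = - \frac{11629}{-1477} - \frac{5453}{- \frac{63}{26}} = \left(-11629\right) \left(- \frac{1}{1477}\right) - - \frac{20254}{9} = \frac{11629}{1477} + \frac{20254}{9} = \frac{30019819}{13293}$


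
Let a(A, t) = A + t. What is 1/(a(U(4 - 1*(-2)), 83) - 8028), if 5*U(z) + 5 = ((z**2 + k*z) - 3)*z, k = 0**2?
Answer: -5/39532 ≈ -0.00012648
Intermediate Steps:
k = 0
U(z) = -1 + z*(-3 + z**2)/5 (U(z) = -1 + (((z**2 + 0*z) - 3)*z)/5 = -1 + (((z**2 + 0) - 3)*z)/5 = -1 + ((z**2 - 3)*z)/5 = -1 + ((-3 + z**2)*z)/5 = -1 + (z*(-3 + z**2))/5 = -1 + z*(-3 + z**2)/5)
1/(a(U(4 - 1*(-2)), 83) - 8028) = 1/(((-1 - 3*(4 - 1*(-2))/5 + (4 - 1*(-2))**3/5) + 83) - 8028) = 1/(((-1 - 3*(4 + 2)/5 + (4 + 2)**3/5) + 83) - 8028) = 1/(((-1 - 3/5*6 + (1/5)*6**3) + 83) - 8028) = 1/(((-1 - 18/5 + (1/5)*216) + 83) - 8028) = 1/(((-1 - 18/5 + 216/5) + 83) - 8028) = 1/((193/5 + 83) - 8028) = 1/(608/5 - 8028) = 1/(-39532/5) = -5/39532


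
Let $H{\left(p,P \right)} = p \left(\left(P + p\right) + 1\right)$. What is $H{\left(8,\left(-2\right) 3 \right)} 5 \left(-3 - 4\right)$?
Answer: $-840$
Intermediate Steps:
$H{\left(p,P \right)} = p \left(1 + P + p\right)$
$H{\left(8,\left(-2\right) 3 \right)} 5 \left(-3 - 4\right) = 8 \left(1 - 6 + 8\right) 5 \left(-3 - 4\right) = 8 \left(1 - 6 + 8\right) 5 \left(-7\right) = 8 \cdot 3 \left(-35\right) = 24 \left(-35\right) = -840$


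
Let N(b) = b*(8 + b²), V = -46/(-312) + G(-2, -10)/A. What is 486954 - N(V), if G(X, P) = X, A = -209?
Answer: 16877163874949707265/34658730684864 ≈ 4.8695e+5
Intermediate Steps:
V = 5119/32604 (V = -46/(-312) - 2/(-209) = -46*(-1/312) - 2*(-1/209) = 23/156 + 2/209 = 5119/32604 ≈ 0.15701)
486954 - N(V) = 486954 - 5119*(8 + (5119/32604)²)/32604 = 486954 - 5119*(8 + 26204161/1063020816)/32604 = 486954 - 5119*8530370689/(32604*1063020816) = 486954 - 1*43666967556991/34658730684864 = 486954 - 43666967556991/34658730684864 = 16877163874949707265/34658730684864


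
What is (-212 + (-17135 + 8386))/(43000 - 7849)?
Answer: -2987/11717 ≈ -0.25493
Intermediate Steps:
(-212 + (-17135 + 8386))/(43000 - 7849) = (-212 - 8749)/35151 = -8961*1/35151 = -2987/11717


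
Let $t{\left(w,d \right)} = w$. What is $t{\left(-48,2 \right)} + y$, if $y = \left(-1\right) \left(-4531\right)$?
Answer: $4483$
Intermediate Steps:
$y = 4531$
$t{\left(-48,2 \right)} + y = -48 + 4531 = 4483$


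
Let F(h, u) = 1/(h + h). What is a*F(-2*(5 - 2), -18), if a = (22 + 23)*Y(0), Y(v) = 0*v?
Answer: 0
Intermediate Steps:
Y(v) = 0
F(h, u) = 1/(2*h)
a = 0 (a = (22 + 23)*0 = 45*0 = 0)
a*F(-2*(5 - 2), -18) = 0*(1/(2*((-2*(5 - 2))))) = 0*(1/(2*((-2*3)))) = 0*((1/2)/(-6)) = 0*((1/2)*(-1/6)) = 0*(-1/12) = 0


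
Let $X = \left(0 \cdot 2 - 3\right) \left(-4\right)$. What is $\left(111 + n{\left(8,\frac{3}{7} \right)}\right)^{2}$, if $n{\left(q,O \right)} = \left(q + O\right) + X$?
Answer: $\frac{846400}{49} \approx 17273.0$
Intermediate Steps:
$X = 12$ ($X = \left(0 - 3\right) \left(-4\right) = \left(-3\right) \left(-4\right) = 12$)
$n{\left(q,O \right)} = 12 + O + q$ ($n{\left(q,O \right)} = \left(q + O\right) + 12 = \left(O + q\right) + 12 = 12 + O + q$)
$\left(111 + n{\left(8,\frac{3}{7} \right)}\right)^{2} = \left(111 + \left(12 + \frac{3}{7} + 8\right)\right)^{2} = \left(111 + \frac{143}{7}\right)^{2} = \left(\frac{920}{7}\right)^{2} = \frac{846400}{49}$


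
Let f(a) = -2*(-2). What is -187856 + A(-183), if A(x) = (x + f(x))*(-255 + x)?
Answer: -109454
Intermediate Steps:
f(a) = 4
A(x) = (-255 + x)*(4 + x) (A(x) = (x + 4)*(-255 + x) = (4 + x)*(-255 + x) = (-255 + x)*(4 + x))
-187856 + A(-183) = -187856 + (-1020 + (-183)² - 251*(-183)) = -187856 + (-1020 + 33489 + 45933) = -187856 + 78402 = -109454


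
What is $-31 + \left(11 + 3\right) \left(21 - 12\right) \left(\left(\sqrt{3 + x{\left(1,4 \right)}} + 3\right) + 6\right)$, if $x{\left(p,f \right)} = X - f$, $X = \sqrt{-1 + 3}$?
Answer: $1103 + 126 \sqrt{-1 + \sqrt{2}} \approx 1184.1$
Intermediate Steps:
$X = \sqrt{2} \approx 1.4142$
$x{\left(p,f \right)} = \sqrt{2} - f$
$-31 + \left(11 + 3\right) \left(21 - 12\right) \left(\left(\sqrt{3 + x{\left(1,4 \right)}} + 3\right) + 6\right) = -31 + \left(11 + 3\right) \left(21 - 12\right) \left(\left(\sqrt{3 + \left(\sqrt{2} - 4\right)} + 3\right) + 6\right) = -31 + 14 \cdot 9 \left(\left(\sqrt{3 - \left(4 - \sqrt{2}\right)} + 3\right) + 6\right) = -31 + 126 \left(\left(\sqrt{3 - \left(4 - \sqrt{2}\right)} + 3\right) + 6\right) = -31 + 126 \left(\left(\sqrt{-1 + \sqrt{2}} + 3\right) + 6\right) = -31 + 126 \left(\left(3 + \sqrt{-1 + \sqrt{2}}\right) + 6\right) = -31 + 126 \left(9 + \sqrt{-1 + \sqrt{2}}\right) = -31 + \left(1134 + 126 \sqrt{-1 + \sqrt{2}}\right) = 1103 + 126 \sqrt{-1 + \sqrt{2}}$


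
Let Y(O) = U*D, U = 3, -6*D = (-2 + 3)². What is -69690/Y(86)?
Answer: 139380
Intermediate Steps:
D = -⅙ (D = -(-2 + 3)²/6 = -⅙*1² = -⅙*1 = -⅙ ≈ -0.16667)
Y(O) = -½ (Y(O) = 3*(-⅙) = -½)
-69690/Y(86) = -69690/(-½) = -69690*(-2) = 139380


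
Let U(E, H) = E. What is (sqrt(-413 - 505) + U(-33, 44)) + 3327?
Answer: 3294 + 3*I*sqrt(102) ≈ 3294.0 + 30.299*I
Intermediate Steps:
(sqrt(-413 - 505) + U(-33, 44)) + 3327 = (sqrt(-413 - 505) - 33) + 3327 = (sqrt(-918) - 33) + 3327 = (3*I*sqrt(102) - 33) + 3327 = (-33 + 3*I*sqrt(102)) + 3327 = 3294 + 3*I*sqrt(102)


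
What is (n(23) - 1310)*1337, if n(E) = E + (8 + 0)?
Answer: -1710023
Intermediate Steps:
n(E) = 8 + E (n(E) = E + 8 = 8 + E)
(n(23) - 1310)*1337 = ((8 + 23) - 1310)*1337 = (31 - 1310)*1337 = -1279*1337 = -1710023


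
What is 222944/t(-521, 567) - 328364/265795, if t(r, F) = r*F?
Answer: -156258424628/78517703565 ≈ -1.9901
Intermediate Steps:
t(r, F) = F*r
222944/t(-521, 567) - 328364/265795 = 222944/((567*(-521))) - 328364/265795 = 222944/(-295407) - 328364*1/265795 = 222944*(-1/295407) - 328364/265795 = -222944/295407 - 328364/265795 = -156258424628/78517703565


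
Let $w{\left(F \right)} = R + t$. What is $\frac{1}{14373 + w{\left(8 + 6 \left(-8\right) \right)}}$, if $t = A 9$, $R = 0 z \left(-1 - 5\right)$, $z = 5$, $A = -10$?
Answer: $\frac{1}{14283} \approx 7.0013 \cdot 10^{-5}$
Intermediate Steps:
$R = 0$ ($R = 0 \cdot 5 \left(-1 - 5\right) = 0 \left(-6\right) = 0$)
$t = -90$ ($t = \left(-10\right) 9 = -90$)
$w{\left(F \right)} = -90$ ($w{\left(F \right)} = 0 - 90 = -90$)
$\frac{1}{14373 + w{\left(8 + 6 \left(-8\right) \right)}} = \frac{1}{14373 - 90} = \frac{1}{14283}$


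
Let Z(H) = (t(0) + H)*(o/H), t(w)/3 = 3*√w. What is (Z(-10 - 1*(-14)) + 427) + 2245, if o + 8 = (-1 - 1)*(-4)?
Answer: 2672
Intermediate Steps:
o = 0 (o = -8 + (-1 - 1)*(-4) = -8 - 2*(-4) = -8 + 8 = 0)
t(w) = 9*√w (t(w) = 3*(3*√w) = 9*√w)
Z(H) = 0 (Z(H) = (9*√0 + H)*(0/H) = (9*0 + H)*0 = (0 + H)*0 = H*0 = 0)
(Z(-10 - 1*(-14)) + 427) + 2245 = (0 + 427) + 2245 = 427 + 2245 = 2672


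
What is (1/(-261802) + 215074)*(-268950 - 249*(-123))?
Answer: -13419206294067081/261802 ≈ -5.1257e+10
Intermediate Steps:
(1/(-261802) + 215074)*(-268950 - 249*(-123)) = (-1/261802 + 215074)*(-268950 + 30627) = (56306803347/261802)*(-238323) = -13419206294067081/261802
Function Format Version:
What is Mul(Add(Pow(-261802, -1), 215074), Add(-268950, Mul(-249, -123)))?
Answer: Rational(-13419206294067081, 261802) ≈ -5.1257e+10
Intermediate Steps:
Mul(Add(Pow(-261802, -1), 215074), Add(-268950, Mul(-249, -123))) = Mul(Add(Rational(-1, 261802), 215074), Add(-268950, 30627)) = Mul(Rational(56306803347, 261802), -238323) = Rational(-13419206294067081, 261802)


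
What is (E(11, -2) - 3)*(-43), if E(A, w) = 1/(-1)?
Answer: 172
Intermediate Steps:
E(A, w) = -1
(E(11, -2) - 3)*(-43) = (-1 - 3)*(-43) = -4*(-43) = 172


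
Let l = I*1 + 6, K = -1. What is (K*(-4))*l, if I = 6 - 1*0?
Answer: 48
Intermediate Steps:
I = 6 (I = 6 + 0 = 6)
l = 12 (l = 6*1 + 6 = 6 + 6 = 12)
(K*(-4))*l = -1*(-4)*12 = 4*12 = 48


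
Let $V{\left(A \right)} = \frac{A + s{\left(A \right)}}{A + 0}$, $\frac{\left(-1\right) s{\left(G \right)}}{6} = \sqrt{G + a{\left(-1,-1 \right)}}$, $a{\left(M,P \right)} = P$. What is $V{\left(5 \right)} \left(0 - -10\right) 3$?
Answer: $-42$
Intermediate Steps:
$s{\left(G \right)} = - 6 \sqrt{-1 + G}$ ($s{\left(G \right)} = - 6 \sqrt{G - 1} = - 6 \sqrt{-1 + G}$)
$V{\left(A \right)} = \frac{A - 6 \sqrt{-1 + A}}{A}$ ($V{\left(A \right)} = \frac{A - 6 \sqrt{-1 + A}}{A + 0} = \frac{A - 6 \sqrt{-1 + A}}{A}$)
$V{\left(5 \right)} \left(0 - -10\right) 3 = \frac{5 - 6 \sqrt{-1 + 5}}{5} \left(0 - -10\right) 3 = \frac{5 - 6 \sqrt{4}}{5} \left(0 + 10\right) 3 = \frac{5 - 12}{5} \cdot 10 \cdot 3 = \frac{1}{5} \left(-7\right) 10 \cdot 3 = \left(- \frac{7}{5}\right) 10 \cdot 3 = \left(-14\right) 3 = -42$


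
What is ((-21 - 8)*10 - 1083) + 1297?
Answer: -76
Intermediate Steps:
((-21 - 8)*10 - 1083) + 1297 = (-29*10 - 1083) + 1297 = (-290 - 1083) + 1297 = -1373 + 1297 = -76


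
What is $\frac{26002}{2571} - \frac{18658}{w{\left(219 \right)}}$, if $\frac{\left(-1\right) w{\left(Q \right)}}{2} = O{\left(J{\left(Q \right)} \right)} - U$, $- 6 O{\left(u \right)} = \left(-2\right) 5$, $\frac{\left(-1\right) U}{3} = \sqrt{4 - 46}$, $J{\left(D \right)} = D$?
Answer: $\frac{448881739}{8810817} - \frac{251883 i \sqrt{42}}{3427} \approx 50.947 - 476.33 i$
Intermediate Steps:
$U = - 3 i \sqrt{42}$ ($U = - 3 \sqrt{4 - 46} = - 3 \sqrt{-42} = - 3 i \sqrt{42} \approx - 19.442 i$)
$O{\left(u \right)} = \frac{5}{3}$ ($O{\left(u \right)} = - \frac{\left(-2\right) 5}{6} = \left(- \frac{1}{6}\right) \left(-10\right) = \frac{5}{3}$)
$w{\left(Q \right)} = - \frac{10}{3} - 6 i \sqrt{42}$ ($w{\left(Q \right)} = - 2 \left(\frac{5}{3} - - 3 i \sqrt{42}\right) = - 2 \left(\frac{5}{3} + 3 i \sqrt{42}\right) = - \frac{10}{3} - 6 i \sqrt{42}$)
$\frac{26002}{2571} - \frac{18658}{w{\left(219 \right)}} = \frac{26002}{2571} - \frac{18658}{- \frac{10}{3} - 6 i \sqrt{42}}$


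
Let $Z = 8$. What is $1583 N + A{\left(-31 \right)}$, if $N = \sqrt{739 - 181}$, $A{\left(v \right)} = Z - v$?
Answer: $39 + 4749 \sqrt{62} \approx 37433.0$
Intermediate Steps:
$A{\left(v \right)} = 8 - v$
$N = 3 \sqrt{62}$ ($N = \sqrt{558} = 3 \sqrt{62} \approx 23.622$)
$1583 N + A{\left(-31 \right)} = 1583 \cdot 3 \sqrt{62} + \left(8 - -31\right) = 4749 \sqrt{62} + \left(8 + 31\right) = 4749 \sqrt{62} + 39 = 39 + 4749 \sqrt{62}$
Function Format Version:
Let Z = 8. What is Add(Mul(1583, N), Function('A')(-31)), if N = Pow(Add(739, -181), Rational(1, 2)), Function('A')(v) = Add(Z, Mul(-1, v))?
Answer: Add(39, Mul(4749, Pow(62, Rational(1, 2)))) ≈ 37433.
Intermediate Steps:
Function('A')(v) = Add(8, Mul(-1, v))
N = Mul(3, Pow(62, Rational(1, 2))) (N = Pow(558, Rational(1, 2)) = Mul(3, Pow(62, Rational(1, 2))) ≈ 23.622)
Add(Mul(1583, N), Function('A')(-31)) = Add(Mul(1583, Mul(3, Pow(62, Rational(1, 2)))), Add(8, Mul(-1, -31))) = Add(Mul(4749, Pow(62, Rational(1, 2))), Add(8, 31)) = Add(Mul(4749, Pow(62, Rational(1, 2))), 39) = Add(39, Mul(4749, Pow(62, Rational(1, 2))))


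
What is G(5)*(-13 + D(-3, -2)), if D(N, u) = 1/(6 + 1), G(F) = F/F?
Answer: -90/7 ≈ -12.857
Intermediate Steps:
G(F) = 1
D(N, u) = ⅐ (D(N, u) = 1/7 = ⅐)
G(5)*(-13 + D(-3, -2)) = 1*(-13 + ⅐) = 1*(-90/7) = -90/7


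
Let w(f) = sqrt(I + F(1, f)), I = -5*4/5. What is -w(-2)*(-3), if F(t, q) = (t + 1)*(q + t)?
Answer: 3*I*sqrt(6) ≈ 7.3485*I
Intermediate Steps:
F(t, q) = (1 + t)*(q + t)
I = -4 (I = -20*1/5 = -4)
w(f) = sqrt(-2 + 2*f) (w(f) = sqrt(-4 + (f + 1 + 1**2 + f*1)) = sqrt(-4 + (f + 1 + 1 + f)) = sqrt(-4 + (2 + 2*f)) = sqrt(-2 + 2*f))
-w(-2)*(-3) = -sqrt(-2 + 2*(-2))*(-3) = -sqrt(-2 - 4)*(-3) = -sqrt(-6)*(-3) = -I*sqrt(6)*(-3) = 3*I*sqrt(6)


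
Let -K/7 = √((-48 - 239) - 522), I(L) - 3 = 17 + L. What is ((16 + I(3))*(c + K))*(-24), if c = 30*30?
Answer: -842400 + 6552*I*√809 ≈ -8.424e+5 + 1.8636e+5*I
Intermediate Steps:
I(L) = 20 + L (I(L) = 3 + (17 + L) = 20 + L)
K = -7*I*√809 (K = -7*√((-48 - 239) - 522) = -7*√(-287 - 522) = -7*I*√809 ≈ -199.1*I)
c = 900
((16 + I(3))*(c + K))*(-24) = ((16 + (20 + 3))*(900 - 7*I*√809))*(-24) = ((16 + 23)*(900 - 7*I*√809))*(-24) = (39*(900 - 7*I*√809))*(-24) = (35100 - 273*I*√809)*(-24) = -842400 + 6552*I*√809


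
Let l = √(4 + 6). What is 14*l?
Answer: 14*√10 ≈ 44.272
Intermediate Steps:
l = √10 ≈ 3.1623
14*l = 14*√10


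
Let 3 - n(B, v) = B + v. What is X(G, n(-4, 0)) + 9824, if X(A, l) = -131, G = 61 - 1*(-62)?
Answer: 9693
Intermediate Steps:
G = 123 (G = 61 + 62 = 123)
n(B, v) = 3 - B - v (n(B, v) = 3 - (B + v) = 3 + (-B - v) = 3 - B - v)
X(G, n(-4, 0)) + 9824 = -131 + 9824 = 9693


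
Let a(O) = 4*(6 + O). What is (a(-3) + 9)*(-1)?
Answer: -21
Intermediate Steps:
a(O) = 24 + 4*O
(a(-3) + 9)*(-1) = ((24 + 4*(-3)) + 9)*(-1) = ((24 - 12) + 9)*(-1) = (12 + 9)*(-1) = 21*(-1) = -21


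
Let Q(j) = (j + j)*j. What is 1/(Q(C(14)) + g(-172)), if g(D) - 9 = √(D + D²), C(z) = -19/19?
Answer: -11/29291 + 6*√817/29291 ≈ 0.0054795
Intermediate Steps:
C(z) = -1 (C(z) = -19*1/19 = -1)
g(D) = 9 + √(D + D²)
Q(j) = 2*j² (Q(j) = (2*j)*j = 2*j²)
1/(Q(C(14)) + g(-172)) = 1/(2*(-1)² + (9 + √(-172*(1 - 172)))) = 1/(2*1 + (9 + √(-172*(-171)))) = 1/(2 + (9 + √29412)) = 1/(2 + (9 + 6*√817)) = 1/(11 + 6*√817)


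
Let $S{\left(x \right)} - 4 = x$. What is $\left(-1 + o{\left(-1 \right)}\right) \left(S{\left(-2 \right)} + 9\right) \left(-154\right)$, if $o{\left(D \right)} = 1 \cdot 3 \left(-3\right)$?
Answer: $16940$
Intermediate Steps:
$o{\left(D \right)} = -9$ ($o{\left(D \right)} = 3 \left(-3\right) = -9$)
$S{\left(x \right)} = 4 + x$
$\left(-1 + o{\left(-1 \right)}\right) \left(S{\left(-2 \right)} + 9\right) \left(-154\right) = \left(-1 - 9\right) \left(\left(4 - 2\right) + 9\right) \left(-154\right) = - 10 \left(2 + 9\right) \left(-154\right) = \left(-10\right) 11 \left(-154\right) = \left(-110\right) \left(-154\right) = 16940$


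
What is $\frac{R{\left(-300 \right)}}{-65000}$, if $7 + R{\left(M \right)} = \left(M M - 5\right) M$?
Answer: $\frac{26998507}{65000} \approx 415.36$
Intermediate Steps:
$R{\left(M \right)} = -7 + M \left(-5 + M^{2}\right)$ ($R{\left(M \right)} = -7 + \left(M M - 5\right) M = -7 + \left(M^{2} - 5\right) M = -7 + \left(-5 + M^{2}\right) M = -7 + M \left(-5 + M^{2}\right)$)
$\frac{R{\left(-300 \right)}}{-65000} = \frac{-7 + \left(-300\right)^{3} - -1500}{-65000} = \left(-7 - 27000000 + 1500\right) \left(- \frac{1}{65000}\right) = \left(-26998507\right) \left(- \frac{1}{65000}\right) = \frac{26998507}{65000}$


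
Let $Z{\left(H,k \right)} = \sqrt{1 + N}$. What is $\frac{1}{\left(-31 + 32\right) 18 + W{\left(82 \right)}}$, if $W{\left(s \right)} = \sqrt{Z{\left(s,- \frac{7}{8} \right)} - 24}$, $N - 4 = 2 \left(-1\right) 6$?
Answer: $\frac{1}{18 + \sqrt{-24 + i \sqrt{7}}} \approx 0.051054 - 0.013711 i$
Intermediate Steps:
$N = -8$ ($N = 4 + 2 \left(-1\right) 6 = 4 - 12 = -8$)
$Z{\left(H,k \right)} = i \sqrt{7}$ ($Z{\left(H,k \right)} = \sqrt{1 - 8} = \sqrt{-7} = i \sqrt{7}$)
$W{\left(s \right)} = \sqrt{-24 + i \sqrt{7}}$ ($W{\left(s \right)} = \sqrt{i \sqrt{7} - 24} = \sqrt{-24 + i \sqrt{7}}$)
$\frac{1}{\left(-31 + 32\right) 18 + W{\left(82 \right)}} = \frac{1}{\left(-31 + 32\right) 18 + \sqrt{-24 + i \sqrt{7}}} = \frac{1}{1 \cdot 18 + \sqrt{-24 + i \sqrt{7}}} = \frac{1}{18 + \sqrt{-24 + i \sqrt{7}}}$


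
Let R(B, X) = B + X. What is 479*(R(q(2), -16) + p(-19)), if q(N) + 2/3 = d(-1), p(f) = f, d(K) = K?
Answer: -52690/3 ≈ -17563.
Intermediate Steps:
q(N) = -5/3 (q(N) = -⅔ - 1 = -5/3)
479*(R(q(2), -16) + p(-19)) = 479*((-5/3 - 16) - 19) = 479*(-53/3 - 19) = 479*(-110/3) = -52690/3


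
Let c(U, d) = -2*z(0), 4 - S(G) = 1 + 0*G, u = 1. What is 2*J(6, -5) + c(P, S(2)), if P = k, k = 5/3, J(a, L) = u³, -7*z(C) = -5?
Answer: 4/7 ≈ 0.57143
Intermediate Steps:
z(C) = 5/7 (z(C) = -⅐*(-5) = 5/7)
S(G) = 3 (S(G) = 4 - (1 + 0*G) = 4 - (1 + 0) = 4 - 1*1 = 4 - 1 = 3)
J(a, L) = 1 (J(a, L) = 1³ = 1)
k = 5/3 (k = 5*(⅓) = 5/3 ≈ 1.6667)
P = 5/3 ≈ 1.6667
c(U, d) = -10/7 (c(U, d) = -2*5/7 = -10/7)
2*J(6, -5) + c(P, S(2)) = 2*1 - 10/7 = 2 - 10/7 = 4/7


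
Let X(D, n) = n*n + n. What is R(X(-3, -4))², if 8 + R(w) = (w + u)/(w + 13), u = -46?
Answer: 54756/625 ≈ 87.610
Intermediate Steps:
X(D, n) = n + n² (X(D, n) = n² + n = n + n²)
R(w) = -8 + (-46 + w)/(13 + w) (R(w) = -8 + (w - 46)/(w + 13) = -8 + (-46 + w)/(13 + w))
R(X(-3, -4))² = ((-150 - (-28)*(1 - 4))/(13 - 4*(1 - 4)))² = ((-150 - (-28)*(-3))/(13 - 4*(-3)))² = ((-150 - 7*12)/(13 + 12))² = ((-150 - 84)/25)² = ((1/25)*(-234))² = (-234/25)² = 54756/625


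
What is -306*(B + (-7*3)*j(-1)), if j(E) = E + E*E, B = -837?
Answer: 256122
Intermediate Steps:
j(E) = E + E**2
-306*(B + (-7*3)*j(-1)) = -306*(-837 + (-7*3)*(-(1 - 1))) = -306*(-837 - (-21)*0) = -306*(-837 - 21*0) = -306*(-837 + 0) = -306*(-837) = 256122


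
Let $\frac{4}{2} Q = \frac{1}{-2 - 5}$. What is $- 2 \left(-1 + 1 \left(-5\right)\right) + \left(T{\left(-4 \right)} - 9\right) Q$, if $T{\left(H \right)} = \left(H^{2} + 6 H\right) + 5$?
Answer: $\frac{90}{7} \approx 12.857$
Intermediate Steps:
$Q = - \frac{1}{14}$ ($Q = \frac{1}{2 \left(-2 - 5\right)} = \frac{1}{2 \left(-7\right)} = \frac{1}{2} \left(- \frac{1}{7}\right) = - \frac{1}{14} \approx -0.071429$)
$T{\left(H \right)} = 5 + H^{2} + 6 H$
$- 2 \left(-1 + 1 \left(-5\right)\right) + \left(T{\left(-4 \right)} - 9\right) Q = - 2 \left(-1 + 1 \left(-5\right)\right) + \left(\left(5 + \left(-4\right)^{2} + 6 \left(-4\right)\right) - 9\right) \left(- \frac{1}{14}\right) = - 2 \left(-1 - 5\right) + \left(\left(5 + 16 - 24\right) - 9\right) \left(- \frac{1}{14}\right) = \left(-2\right) \left(-6\right) + \left(-3 - 9\right) \left(- \frac{1}{14}\right) = 12 - - \frac{6}{7} = 12 + \frac{6}{7} = \frac{90}{7}$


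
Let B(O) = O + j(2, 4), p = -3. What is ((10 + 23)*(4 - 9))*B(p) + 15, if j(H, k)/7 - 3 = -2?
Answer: -645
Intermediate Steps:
j(H, k) = 7 (j(H, k) = 21 + 7*(-2) = 21 - 14 = 7)
B(O) = 7 + O (B(O) = O + 7 = 7 + O)
((10 + 23)*(4 - 9))*B(p) + 15 = ((10 + 23)*(4 - 9))*(7 - 3) + 15 = (33*(-5))*4 + 15 = -165*4 + 15 = -660 + 15 = -645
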